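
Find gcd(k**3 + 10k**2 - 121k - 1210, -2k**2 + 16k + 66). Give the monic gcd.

Repeated division with remainder:
  k**3 + 10k**2 - 121k - 1210 = (-(1/2)k - 9)(-2k**2 + 16k + 66) + (56k - 616)
  -2k**2 + 16k + 66 = (-(1/28)k - 3/28)(56k - 616) + (0)
Last nonzero remainder: 56k - 616. Dividing through by 56 gives the monic gcd k - 11.

k - 11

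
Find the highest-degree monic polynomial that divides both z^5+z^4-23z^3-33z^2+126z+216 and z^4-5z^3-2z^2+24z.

z^3-5z^2-2z+24

By polynomial division,
  z^5+z^4-23z^3-33z^2+126z+216 = (z+6)(z^4-5z^3-2z^2+24z) + (9z^3-45z^2-18z+216)
  z^4-5z^3-2z^2+24z = ((1/9)z)(9z^3-45z^2-18z+216) + (0)
Last nonzero remainder: 9z^3-45z^2-18z+216. Dividing through by 9 gives the monic gcd z^3-5z^2-2z+24.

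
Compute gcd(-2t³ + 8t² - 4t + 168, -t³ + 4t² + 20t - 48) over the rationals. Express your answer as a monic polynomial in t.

t - 6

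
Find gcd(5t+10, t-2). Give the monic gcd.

1

Repeated division with remainder:
  5t+10 = (5)(t-2) + (20)
  t-2 = ((1/20)t-1/10)(20) + (0)
The last nonzero remainder is the constant 20, so the polynomials are coprime and gcd = 1.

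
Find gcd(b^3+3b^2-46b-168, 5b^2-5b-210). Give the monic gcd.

b^2-b-42

Euclidean algorithm in ℚ[b]:
  b^3+3b^2-46b-168 = ((1/5)b+4/5)(5b^2-5b-210) + (0)
Last nonzero remainder: 5b^2-5b-210. Dividing through by 5 gives the monic gcd b^2-b-42.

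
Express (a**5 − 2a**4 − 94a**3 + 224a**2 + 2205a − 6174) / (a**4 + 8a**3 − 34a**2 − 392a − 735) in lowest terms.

(a**3 − 2a**2 − 45a + 126)/(a**2 + 8a + 15)

Repeated division with remainder:
  a**5 − 2a**4 − 94a**3 + 224a**2 + 2205a − 6174 = (a − 10)(a**4 + 8a**3 − 34a**2 − 392a − 735) + (20a**3 + 276a**2 − 980a − 13524)
  a**4 + 8a**3 − 34a**2 − 392a − 735 = ((1/20)a − 29/100)(20a**3 + 276a**2 − 980a − 13524) + ((2376/25)a**2 − 116424/25)
  20a**3 + 276a**2 − 980a − 13524 = ((125/594)a + 575/198)((2376/25)a**2 − 116424/25) + (0)
Last nonzero remainder: (2376/25)a**2 − 116424/25. Dividing through by 2376/25 gives the monic gcd a**2 − 49.
Cancel a**2 − 49 from numerator and denominator to get the reduced form.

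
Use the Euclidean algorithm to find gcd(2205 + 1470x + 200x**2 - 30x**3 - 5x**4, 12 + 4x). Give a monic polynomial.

Apply the Euclidean algorithm:
  -5x**4 - 30x**3 + 200x**2 + 1470x + 2205 = (-(5/4)x**3 - (15/4)x**2 + (245/4)x + 735/4)(4x + 12) + (0)
Last nonzero remainder: 4x + 12. Dividing through by 4 gives the monic gcd x + 3.

3 + x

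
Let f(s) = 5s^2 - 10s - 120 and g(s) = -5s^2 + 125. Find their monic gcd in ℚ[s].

1

Repeated division with remainder:
  5s^2 - 10s - 120 = (-1)(-5s^2 + 125) + (-10s + 5)
  -5s^2 + 125 = ((1/2)s + 1/4)(-10s + 5) + (495/4)
  -10s + 5 = (-(8/99)s + 4/99)(495/4) + (0)
The last nonzero remainder is the constant 495/4, so the polynomials are coprime and gcd = 1.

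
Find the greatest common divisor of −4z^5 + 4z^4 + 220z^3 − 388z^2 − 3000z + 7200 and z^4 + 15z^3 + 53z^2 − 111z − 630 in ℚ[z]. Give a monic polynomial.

Euclidean algorithm in ℚ[z]:
  −4z^5 + 4z^4 + 220z^3 − 388z^2 − 3000z + 7200 = (−4z + 64)(z^4 + 15z^3 + 53z^2 − 111z − 630) + (−528z^3 − 4224z^2 + 1584z + 47520)
  z^4 + 15z^3 + 53z^2 − 111z − 630 = (−(1/528)z − 7/528)(−528z^3 − 4224z^2 + 1584z + 47520) + (0)
Last nonzero remainder: −528z^3 − 4224z^2 + 1584z + 47520. Dividing through by −528 gives the monic gcd z^3 + 8z^2 − 3z − 90.

z^3 + 8z^2 − 3z − 90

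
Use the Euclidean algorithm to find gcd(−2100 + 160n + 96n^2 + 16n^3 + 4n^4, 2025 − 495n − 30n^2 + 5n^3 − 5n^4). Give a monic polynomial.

−15 + 2n + n^2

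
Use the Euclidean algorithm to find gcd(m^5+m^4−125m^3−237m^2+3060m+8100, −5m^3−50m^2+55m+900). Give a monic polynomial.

m^2+14m+45

Repeated division with remainder:
  m^5+m^4−125m^3−237m^2+3060m+8100 = (−(1/5)m^2+(9/5)m+24/5)(−5m^3−50m^2+55m+900) + (84m^2+1176m+3780)
  −5m^3−50m^2+55m+900 = (−(5/84)m+5/21)(84m^2+1176m+3780) + (0)
Last nonzero remainder: 84m^2+1176m+3780. Dividing through by 84 gives the monic gcd m^2+14m+45.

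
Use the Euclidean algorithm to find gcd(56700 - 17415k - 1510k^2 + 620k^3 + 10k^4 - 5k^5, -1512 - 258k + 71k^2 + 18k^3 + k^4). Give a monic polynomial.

-252 - k + 12k^2 + k^3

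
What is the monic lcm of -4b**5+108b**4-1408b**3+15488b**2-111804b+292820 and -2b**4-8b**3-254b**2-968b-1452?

Apply the Euclidean algorithm:
  -4b**5+108b**4-1408b**3+15488b**2-111804b+292820 = (2b-62)(-2b**4-8b**3-254b**2-968b-1452) + (-1396b**3+1676b**2-168916b+202796)
  -2b**4-8b**3-254b**2-968b-1452 = ((1/698)b+1815/243602)(-1396b**3+1676b**2-168916b+202796) + (-(2982582/121801)b**2-360892422/121801)
  -1396b**3+1676b**2-168916b+202796 = ((85017098/1491291)b-102069238/1491291)(-(2982582/121801)b**2-360892422/121801) + (0)
Last nonzero remainder: -(2982582/121801)b**2-360892422/121801. Dividing through by -2982582/121801 gives the monic gcd b**2+121.
Then lcm(f, g) = f·g / gcd(f, g); expanding and making the result monic gives the answer.

b**7-23b**6+250b**5-2626b**4+14575b**3+15367b**2-125114b-439230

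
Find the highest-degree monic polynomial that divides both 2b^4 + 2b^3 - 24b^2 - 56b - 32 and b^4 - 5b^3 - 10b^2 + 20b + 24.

b^2 + 3b + 2

Apply the Euclidean algorithm:
  2b^4 + 2b^3 - 24b^2 - 56b - 32 = (2)(b^4 - 5b^3 - 10b^2 + 20b + 24) + (12b^3 - 4b^2 - 96b - 80)
  b^4 - 5b^3 - 10b^2 + 20b + 24 = ((1/12)b - 7/18)(12b^3 - 4b^2 - 96b - 80) + (-(32/9)b^2 - (32/3)b - 64/9)
  12b^3 - 4b^2 - 96b - 80 = (-(27/8)b + 45/4)(-(32/9)b^2 - (32/3)b - 64/9) + (0)
Last nonzero remainder: -(32/9)b^2 - (32/3)b - 64/9. Dividing through by -32/9 gives the monic gcd b^2 + 3b + 2.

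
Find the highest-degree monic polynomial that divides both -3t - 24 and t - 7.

By polynomial division,
  -3t - 24 = (-3)(t - 7) + (-45)
  t - 7 = (-(1/45)t + 7/45)(-45) + (0)
The last nonzero remainder is the constant -45, so the polynomials are coprime and gcd = 1.

1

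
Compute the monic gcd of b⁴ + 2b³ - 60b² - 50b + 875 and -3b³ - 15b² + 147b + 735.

Repeated division with remainder:
  b⁴ + 2b³ - 60b² - 50b + 875 = (-(1/3)b + 1)(-3b³ - 15b² + 147b + 735) + (4b² + 48b + 140)
  -3b³ - 15b² + 147b + 735 = (-(3/4)b + 21/4)(4b² + 48b + 140) + (0)
Last nonzero remainder: 4b² + 48b + 140. Dividing through by 4 gives the monic gcd b² + 12b + 35.

b² + 12b + 35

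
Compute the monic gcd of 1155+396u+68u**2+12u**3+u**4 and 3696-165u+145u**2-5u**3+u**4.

33+u**2

Apply the Euclidean algorithm:
  u**4+12u**3+68u**2+396u+1155 = (u**4-5u**3+145u**2-165u+3696) + (17u**3-77u**2+561u-2541)
  u**4-5u**3+145u**2-165u+3696 = ((1/17)u-8/289)(17u**3-77u**2+561u-2541) + ((31752/289)u**2+1047816/289)
  17u**3-77u**2+561u-2541 = ((4913/31752)u-3179/4536)((31752/289)u**2+1047816/289) + (0)
Last nonzero remainder: (31752/289)u**2+1047816/289. Dividing through by 31752/289 gives the monic gcd u**2+33.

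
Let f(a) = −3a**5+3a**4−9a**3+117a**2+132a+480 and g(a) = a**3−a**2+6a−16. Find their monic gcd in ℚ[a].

a**2+a+8

Apply the Euclidean algorithm:
  −3a**5+3a**4−9a**3+117a**2+132a+480 = (−3a**2+9)(a**3−a**2+6a−16) + (78a**2+78a+624)
  a**3−a**2+6a−16 = ((1/78)a−1/39)(78a**2+78a+624) + (0)
Last nonzero remainder: 78a**2+78a+624. Dividing through by 78 gives the monic gcd a**2+a+8.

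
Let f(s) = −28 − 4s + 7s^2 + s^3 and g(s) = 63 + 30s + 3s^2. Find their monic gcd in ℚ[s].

Repeated division with remainder:
  s^3 + 7s^2 − 4s − 28 = ((1/3)s − 1)(3s^2 + 30s + 63) + (5s + 35)
  3s^2 + 30s + 63 = ((3/5)s + 9/5)(5s + 35) + (0)
Last nonzero remainder: 5s + 35. Dividing through by 5 gives the monic gcd s + 7.

7 + s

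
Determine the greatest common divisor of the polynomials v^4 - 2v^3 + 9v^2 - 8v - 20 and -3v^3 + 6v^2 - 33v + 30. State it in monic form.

Apply the Euclidean algorithm:
  v^4 - 2v^3 + 9v^2 - 8v - 20 = (-(1/3)v)(-3v^3 + 6v^2 - 33v + 30) + (-2v^2 + 2v - 20)
  -3v^3 + 6v^2 - 33v + 30 = ((3/2)v - 3/2)(-2v^2 + 2v - 20) + (0)
Last nonzero remainder: -2v^2 + 2v - 20. Dividing through by -2 gives the monic gcd v^2 - v + 10.

v^2 - v + 10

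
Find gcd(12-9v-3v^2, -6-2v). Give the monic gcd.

1

Apply the Euclidean algorithm:
  -3v^2-9v+12 = ((3/2)v)(-2v-6) + (12)
  -2v-6 = (-(1/6)v-1/2)(12) + (0)
The last nonzero remainder is the constant 12, so the polynomials are coprime and gcd = 1.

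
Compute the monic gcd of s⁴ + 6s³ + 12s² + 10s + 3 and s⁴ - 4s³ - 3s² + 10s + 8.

By polynomial division,
  s⁴ + 6s³ + 12s² + 10s + 3 = (s⁴ - 4s³ - 3s² + 10s + 8) + (10s³ + 15s² - 5)
  s⁴ - 4s³ - 3s² + 10s + 8 = ((1/10)s - 11/20)(10s³ + 15s² - 5) + ((21/4)s² + (21/2)s + 21/4)
  10s³ + 15s² - 5 = ((40/21)s - 20/21)((21/4)s² + (21/2)s + 21/4) + (0)
Last nonzero remainder: (21/4)s² + (21/2)s + 21/4. Dividing through by 21/4 gives the monic gcd s² + 2s + 1.

s² + 2s + 1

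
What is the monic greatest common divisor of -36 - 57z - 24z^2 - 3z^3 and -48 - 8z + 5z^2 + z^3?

4 + z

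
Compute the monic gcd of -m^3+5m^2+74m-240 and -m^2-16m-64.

Apply the Euclidean algorithm:
  -m^3+5m^2+74m-240 = (m-21)(-m^2-16m-64) + (-198m-1584)
  -m^2-16m-64 = ((1/198)m+4/99)(-198m-1584) + (0)
Last nonzero remainder: -198m-1584. Dividing through by -198 gives the monic gcd m+8.

m+8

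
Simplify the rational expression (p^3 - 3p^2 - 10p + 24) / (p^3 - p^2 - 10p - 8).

By polynomial division,
  p^3 - 3p^2 - 10p + 24 = (p^3 - p^2 - 10p - 8) + (-2p^2 + 32)
  p^3 - p^2 - 10p - 8 = (-(1/2)p + 1/2)(-2p^2 + 32) + (6p - 24)
  -2p^2 + 32 = (-(1/3)p - 4/3)(6p - 24) + (0)
Last nonzero remainder: 6p - 24. Dividing through by 6 gives the monic gcd p - 4.
Cancel p - 4 from numerator and denominator to get the reduced form.

(p^2 + p - 6)/(p^2 + 3p + 2)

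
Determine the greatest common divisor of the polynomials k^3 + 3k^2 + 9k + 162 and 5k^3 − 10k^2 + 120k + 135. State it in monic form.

k^2 − 3k + 27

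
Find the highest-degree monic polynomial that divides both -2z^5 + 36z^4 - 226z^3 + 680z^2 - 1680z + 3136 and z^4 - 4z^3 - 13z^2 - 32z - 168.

Repeated division with remainder:
  -2z^5 + 36z^4 - 226z^3 + 680z^2 - 1680z + 3136 = (-2z + 28)(z^4 - 4z^3 - 13z^2 - 32z - 168) + (-140z^3 + 980z^2 - 1120z + 7840)
  z^4 - 4z^3 - 13z^2 - 32z - 168 = (-(1/140)z - 3/140)(-140z^3 + 980z^2 - 1120z + 7840) + (0)
Last nonzero remainder: -140z^3 + 980z^2 - 1120z + 7840. Dividing through by -140 gives the monic gcd z^3 - 7z^2 + 8z - 56.

z^3 - 7z^2 + 8z - 56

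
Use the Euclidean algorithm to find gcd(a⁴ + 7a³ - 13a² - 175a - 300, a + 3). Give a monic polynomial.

Euclidean algorithm in ℚ[a]:
  a⁴ + 7a³ - 13a² - 175a - 300 = (a³ + 4a² - 25a - 100)(a + 3) + (0)
The last nonzero remainder a + 3 is already monic.

a + 3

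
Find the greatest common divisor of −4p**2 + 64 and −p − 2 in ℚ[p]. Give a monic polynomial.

1

Repeated division with remainder:
  −4p**2 + 64 = (4p − 8)(−p − 2) + (48)
  −p − 2 = (−(1/48)p − 1/24)(48) + (0)
The last nonzero remainder is the constant 48, so the polynomials are coprime and gcd = 1.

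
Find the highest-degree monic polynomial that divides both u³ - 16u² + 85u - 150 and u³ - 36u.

u - 6

Euclidean algorithm in ℚ[u]:
  u³ - 16u² + 85u - 150 = (u³ - 36u) + (-16u² + 121u - 150)
  u³ - 36u = (-(1/16)u - 121/256)(-16u² + 121u - 150) + ((3025/256)u - 9075/128)
  -16u² + 121u - 150 = (-(4096/3025)u + 256/121)((3025/256)u - 9075/128) + (0)
Last nonzero remainder: (3025/256)u - 9075/128. Dividing through by 3025/256 gives the monic gcd u - 6.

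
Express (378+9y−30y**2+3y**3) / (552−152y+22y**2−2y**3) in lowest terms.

(63+12y−3y**2)/(92−10y+2y**2)

Repeated division with remainder:
  3y**3−30y**2+9y+378 = (−3/2)(−2y**3+22y**2−152y+552) + (3y**2−219y+1206)
  −2y**3+22y**2−152y+552 = (−(2/3)y−124/3)(3y**2−219y+1206) + (−8400y+50400)
  3y**2−219y+1206 = (−(1/2800)y+67/2800)(−8400y+50400) + (0)
Last nonzero remainder: −8400y+50400. Dividing through by −8400 gives the monic gcd y−6.
Cancel y−6 from numerator and denominator to get the reduced form.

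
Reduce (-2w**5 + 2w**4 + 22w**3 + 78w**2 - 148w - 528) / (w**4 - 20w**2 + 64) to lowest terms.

Repeated division with remainder:
  -2w**5 + 2w**4 + 22w**3 + 78w**2 - 148w - 528 = (-2w + 2)(w**4 - 20w**2 + 64) + (-18w**3 + 118w**2 - 20w - 656)
  w**4 - 20w**2 + 64 = (-(1/18)w - 59/162)(-18w**3 + 118w**2 - 20w - 656) + ((1771/81)w**2 - (3542/81)w - 14168/81)
  -18w**3 + 118w**2 - 20w - 656 = (-(1458/1771)w + 6642/1771)((1771/81)w**2 - (3542/81)w - 14168/81) + (0)
Last nonzero remainder: (1771/81)w**2 - (3542/81)w - 14168/81. Dividing through by 1771/81 gives the monic gcd w**2 - 2w - 8.
Cancel w**2 - 2w - 8 from numerator and denominator to get the reduced form.

(-2w**3 - 2w**2 + 2w + 66)/(w**2 + 2w - 8)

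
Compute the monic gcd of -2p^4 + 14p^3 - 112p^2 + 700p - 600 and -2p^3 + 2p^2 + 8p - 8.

By polynomial division,
  -2p^4 + 14p^3 - 112p^2 + 700p - 600 = (p - 6)(-2p^3 + 2p^2 + 8p - 8) + (-108p^2 + 756p - 648)
  -2p^3 + 2p^2 + 8p - 8 = ((1/54)p + 1/9)(-108p^2 + 756p - 648) + (-64p + 64)
  -108p^2 + 756p - 648 = ((27/16)p - 81/8)(-64p + 64) + (0)
Last nonzero remainder: -64p + 64. Dividing through by -64 gives the monic gcd p - 1.

p - 1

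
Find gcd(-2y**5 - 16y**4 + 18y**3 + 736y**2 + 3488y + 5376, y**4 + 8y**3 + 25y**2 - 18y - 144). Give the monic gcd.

Euclidean algorithm in ℚ[y]:
  -2y**5 - 16y**4 + 18y**3 + 736y**2 + 3488y + 5376 = (-2y)(y**4 + 8y**3 + 25y**2 - 18y - 144) + (68y**3 + 700y**2 + 3200y + 5376)
  y**4 + 8y**3 + 25y**2 - 18y - 144 = ((1/68)y - 39/1156)(68y**3 + 700y**2 + 3200y + 5376) + ((450/289)y**2 + (3150/289)y + 10800/289)
  68y**3 + 700y**2 + 3200y + 5376 = ((9826/225)y + 32368/225)((450/289)y**2 + (3150/289)y + 10800/289) + (0)
Last nonzero remainder: (450/289)y**2 + (3150/289)y + 10800/289. Dividing through by 450/289 gives the monic gcd y**2 + 7y + 24.

y**2 + 7y + 24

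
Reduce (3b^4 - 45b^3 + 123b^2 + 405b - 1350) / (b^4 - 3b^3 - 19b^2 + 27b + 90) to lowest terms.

Repeated division with remainder:
  3b^4 - 45b^3 + 123b^2 + 405b - 1350 = (3)(b^4 - 3b^3 - 19b^2 + 27b + 90) + (-36b^3 + 180b^2 + 324b - 1620)
  b^4 - 3b^3 - 19b^2 + 27b + 90 = (-(1/36)b - 1/18)(-36b^3 + 180b^2 + 324b - 1620) + (0)
Last nonzero remainder: -36b^3 + 180b^2 + 324b - 1620. Dividing through by -36 gives the monic gcd b^3 - 5b^2 - 9b + 45.
Cancel b^3 - 5b^2 - 9b + 45 from numerator and denominator to get the reduced form.

(3b - 30)/(b + 2)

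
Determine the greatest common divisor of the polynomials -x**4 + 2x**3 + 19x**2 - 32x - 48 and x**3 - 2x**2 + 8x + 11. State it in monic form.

x + 1

Repeated division with remainder:
  -x**4 + 2x**3 + 19x**2 - 32x - 48 = (-x)(x**3 - 2x**2 + 8x + 11) + (27x**2 - 21x - 48)
  x**3 - 2x**2 + 8x + 11 = ((1/27)x - 11/243)(27x**2 - 21x - 48) + ((715/81)x + 715/81)
  27x**2 - 21x - 48 = ((2187/715)x - 3888/715)((715/81)x + 715/81) + (0)
Last nonzero remainder: (715/81)x + 715/81. Dividing through by 715/81 gives the monic gcd x + 1.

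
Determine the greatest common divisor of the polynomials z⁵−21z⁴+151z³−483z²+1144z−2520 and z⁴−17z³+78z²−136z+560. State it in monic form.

Euclidean algorithm in ℚ[z]:
  z⁵−21z⁴+151z³−483z²+1144z−2520 = (z−4)(z⁴−17z³+78z²−136z+560) + (5z³−35z²+40z−280)
  z⁴−17z³+78z²−136z+560 = ((1/5)z−2)(5z³−35z²+40z−280) + (0)
Last nonzero remainder: 5z³−35z²+40z−280. Dividing through by 5 gives the monic gcd z³−7z²+8z−56.

z³−7z²+8z−56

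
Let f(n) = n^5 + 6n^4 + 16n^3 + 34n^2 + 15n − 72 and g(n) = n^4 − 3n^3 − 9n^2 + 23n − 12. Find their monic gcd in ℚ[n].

Euclidean algorithm in ℚ[n]:
  n^5 + 6n^4 + 16n^3 + 34n^2 + 15n − 72 = (n + 9)(n^4 − 3n^3 − 9n^2 + 23n − 12) + (52n^3 + 92n^2 − 180n + 36)
  n^4 − 3n^3 − 9n^2 + 23n − 12 = ((1/52)n − 31/338)(52n^3 + 92n^2 − 180n + 36) + ((490/169)n^2 + (980/169)n − 1470/169)
  52n^3 + 92n^2 − 180n + 36 = ((4394/245)n − 1014/245)((490/169)n^2 + (980/169)n − 1470/169) + (0)
Last nonzero remainder: (490/169)n^2 + (980/169)n − 1470/169. Dividing through by 490/169 gives the monic gcd n^2 + 2n − 3.

n^2 + 2n − 3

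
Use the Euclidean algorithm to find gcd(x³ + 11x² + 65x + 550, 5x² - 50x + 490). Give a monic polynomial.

1

By polynomial division,
  x³ + 11x² + 65x + 550 = ((1/5)x + 21/5)(5x² - 50x + 490) + (177x - 1508)
  5x² - 50x + 490 = ((5/177)x - 1310/31329)(177x - 1508) + (13375730/31329)
  177x - 1508 = ((5545233/13375730)x - 23622066/6687865)(13375730/31329) + (0)
The last nonzero remainder is the constant 13375730/31329, so the polynomials are coprime and gcd = 1.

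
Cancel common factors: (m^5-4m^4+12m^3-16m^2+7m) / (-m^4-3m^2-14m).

By polynomial division,
  m^5-4m^4+12m^3-16m^2+7m = (-m+4)(-m^4-3m^2-14m) + (9m^3-18m^2+63m)
  -m^4-3m^2-14m = (-(1/9)m-2/9)(9m^3-18m^2+63m) + (0)
Last nonzero remainder: 9m^3-18m^2+63m. Dividing through by 9 gives the monic gcd m^3-2m^2+7m.
Cancel m^3-2m^2+7m from numerator and denominator to get the reduced form.

(-m^2+2m-1)/(m+2)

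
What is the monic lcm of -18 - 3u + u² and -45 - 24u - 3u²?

By polynomial division,
  u² - 3u - 18 = (-1/3)(-3u² - 24u - 45) + (-11u - 33)
  -3u² - 24u - 45 = ((3/11)u + 15/11)(-11u - 33) + (0)
Last nonzero remainder: -11u - 33. Dividing through by -11 gives the monic gcd u + 3.
Then lcm(f, g) = f·g / gcd(f, g); expanding and making the result monic gives the answer.

-90 - 33u + 2u² + u³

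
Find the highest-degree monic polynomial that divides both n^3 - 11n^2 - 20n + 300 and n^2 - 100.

n - 10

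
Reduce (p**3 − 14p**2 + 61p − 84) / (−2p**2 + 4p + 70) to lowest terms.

(−p**2 + 7p − 12)/(2p + 10)

Euclidean algorithm in ℚ[p]:
  p**3 − 14p**2 + 61p − 84 = (−(1/2)p + 6)(−2p**2 + 4p + 70) + (72p − 504)
  −2p**2 + 4p + 70 = (−(1/36)p − 5/36)(72p − 504) + (0)
Last nonzero remainder: 72p − 504. Dividing through by 72 gives the monic gcd p − 7.
Cancel p − 7 from numerator and denominator to get the reduced form.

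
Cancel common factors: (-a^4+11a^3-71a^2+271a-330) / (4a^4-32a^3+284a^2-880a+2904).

(-a^2+7a-10)/(4a^2-16a+88)

By polynomial division,
  -a^4+11a^3-71a^2+271a-330 = (-1/4)(4a^4-32a^3+284a^2-880a+2904) + (3a^3+51a+396)
  4a^4-32a^3+284a^2-880a+2904 = ((4/3)a-32/3)(3a^3+51a+396) + (216a^2-864a+7128)
  3a^3+51a+396 = ((1/72)a+1/18)(216a^2-864a+7128) + (0)
Last nonzero remainder: 216a^2-864a+7128. Dividing through by 216 gives the monic gcd a^2-4a+33.
Cancel a^2-4a+33 from numerator and denominator to get the reduced form.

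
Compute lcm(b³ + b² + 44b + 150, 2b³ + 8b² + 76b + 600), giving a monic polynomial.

b⁴ + 7b³ + 50b² + 414b + 900

Repeated division with remainder:
  b³ + b² + 44b + 150 = (1/2)(2b³ + 8b² + 76b + 600) + (−3b² + 6b − 150)
  2b³ + 8b² + 76b + 600 = (−(2/3)b − 4)(−3b² + 6b − 150) + (0)
Last nonzero remainder: −3b² + 6b − 150. Dividing through by −3 gives the monic gcd b² − 2b + 50.
Then lcm(f, g) = f·g / gcd(f, g); expanding and making the result monic gives the answer.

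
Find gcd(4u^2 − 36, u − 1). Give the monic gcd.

1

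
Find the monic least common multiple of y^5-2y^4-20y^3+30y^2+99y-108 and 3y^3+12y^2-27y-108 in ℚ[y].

Euclidean algorithm in ℚ[y]:
  y^5-2y^4-20y^3+30y^2+99y-108 = ((1/3)y^2-2y+13/3)(3y^3+12y^2-27y-108) + (-40y^2+360)
  3y^3+12y^2-27y-108 = (-(3/40)y-3/10)(-40y^2+360) + (0)
Last nonzero remainder: -40y^2+360. Dividing through by -40 gives the monic gcd y^2-9.
Then lcm(f, g) = f·g / gcd(f, g); expanding and making the result monic gives the answer.

y^6+2y^5-28y^4-50y^3+219y^2+288y-432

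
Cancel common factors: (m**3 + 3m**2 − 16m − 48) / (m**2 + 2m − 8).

(m**2 − m − 12)/(m − 2)

Euclidean algorithm in ℚ[m]:
  m**3 + 3m**2 − 16m − 48 = (m + 1)(m**2 + 2m − 8) + (−10m − 40)
  m**2 + 2m − 8 = (−(1/10)m + 1/5)(−10m − 40) + (0)
Last nonzero remainder: −10m − 40. Dividing through by −10 gives the monic gcd m + 4.
Cancel m + 4 from numerator and denominator to get the reduced form.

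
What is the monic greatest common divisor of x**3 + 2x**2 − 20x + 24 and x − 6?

Apply the Euclidean algorithm:
  x**3 + 2x**2 − 20x + 24 = (x**2 + 8x + 28)(x − 6) + (192)
  x − 6 = ((1/192)x − 1/32)(192) + (0)
The last nonzero remainder is the constant 192, so the polynomials are coprime and gcd = 1.

1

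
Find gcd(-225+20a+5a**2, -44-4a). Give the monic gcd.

Apply the Euclidean algorithm:
  5a**2+20a-225 = (-(5/4)a+35/4)(-4a-44) + (160)
  -4a-44 = (-(1/40)a-11/40)(160) + (0)
The last nonzero remainder is the constant 160, so the polynomials are coprime and gcd = 1.

1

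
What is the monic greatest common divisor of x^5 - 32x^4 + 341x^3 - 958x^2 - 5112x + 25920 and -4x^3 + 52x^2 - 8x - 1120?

Euclidean algorithm in ℚ[x]:
  x^5 - 32x^4 + 341x^3 - 958x^2 - 5112x + 25920 = (-(1/4)x^2 + (19/4)x - 23)(-4x^3 + 52x^2 - 8x - 1120) + (-4x^2 + 24x + 160)
  -4x^3 + 52x^2 - 8x - 1120 = (x - 7)(-4x^2 + 24x + 160) + (0)
Last nonzero remainder: -4x^2 + 24x + 160. Dividing through by -4 gives the monic gcd x^2 - 6x - 40.

x^2 - 6x - 40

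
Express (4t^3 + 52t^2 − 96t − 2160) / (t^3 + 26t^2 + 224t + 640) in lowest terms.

By polynomial division,
  4t^3 + 52t^2 − 96t − 2160 = (4)(t^3 + 26t^2 + 224t + 640) + (−52t^2 − 992t − 4720)
  t^3 + 26t^2 + 224t + 640 = (−(1/52)t − 45/338)(−52t^2 − 992t − 4720) + ((196/169)t + 1960/169)
  −52t^2 − 992t − 4720 = (−(2197/49)t − 19942/49)((196/169)t + 1960/169) + (0)
Last nonzero remainder: (196/169)t + 1960/169. Dividing through by 196/169 gives the monic gcd t + 10.
Cancel t + 10 from numerator and denominator to get the reduced form.

(4t^2 + 12t − 216)/(t^2 + 16t + 64)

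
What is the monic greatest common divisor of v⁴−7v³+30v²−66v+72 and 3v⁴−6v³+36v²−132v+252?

v²−4v+6

By polynomial division,
  v⁴−7v³+30v²−66v+72 = (1/3)(3v⁴−6v³+36v²−132v+252) + (−5v³+18v²−22v−12)
  3v⁴−6v³+36v²−132v+252 = (−(3/5)v−24/25)(−5v³+18v²−22v−12) + ((1002/25)v²−(4008/25)v+6012/25)
  −5v³+18v²−22v−12 = (−(125/1002)v−25/501)((1002/25)v²−(4008/25)v+6012/25) + (0)
Last nonzero remainder: (1002/25)v²−(4008/25)v+6012/25. Dividing through by 1002/25 gives the monic gcd v²−4v+6.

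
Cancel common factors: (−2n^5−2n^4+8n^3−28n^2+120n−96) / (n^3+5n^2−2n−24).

(−2n^3+2n^2−12n+12)/(n+3)

Euclidean algorithm in ℚ[n]:
  −2n^5−2n^4+8n^3−28n^2+120n−96 = (−2n^2+8n−36)(n^3+5n^2−2n−24) + (120n^2+240n−960)
  n^3+5n^2−2n−24 = ((1/120)n+1/40)(120n^2+240n−960) + (0)
Last nonzero remainder: 120n^2+240n−960. Dividing through by 120 gives the monic gcd n^2+2n−8.
Cancel n^2+2n−8 from numerator and denominator to get the reduced form.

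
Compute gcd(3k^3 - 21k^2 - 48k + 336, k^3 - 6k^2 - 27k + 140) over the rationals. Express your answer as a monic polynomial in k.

Apply the Euclidean algorithm:
  3k^3 - 21k^2 - 48k + 336 = (3)(k^3 - 6k^2 - 27k + 140) + (-3k^2 + 33k - 84)
  k^3 - 6k^2 - 27k + 140 = (-(1/3)k - 5/3)(-3k^2 + 33k - 84) + (0)
Last nonzero remainder: -3k^2 + 33k - 84. Dividing through by -3 gives the monic gcd k^2 - 11k + 28.

k^2 - 11k + 28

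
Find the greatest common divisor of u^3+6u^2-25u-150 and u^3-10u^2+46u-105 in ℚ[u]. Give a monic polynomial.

u-5

Repeated division with remainder:
  u^3+6u^2-25u-150 = (u^3-10u^2+46u-105) + (16u^2-71u-45)
  u^3-10u^2+46u-105 = ((1/16)u-89/256)(16u^2-71u-45) + ((6177/256)u-30885/256)
  16u^2-71u-45 = ((4096/6177)u+768/2059)((6177/256)u-30885/256) + (0)
Last nonzero remainder: (6177/256)u-30885/256. Dividing through by 6177/256 gives the monic gcd u-5.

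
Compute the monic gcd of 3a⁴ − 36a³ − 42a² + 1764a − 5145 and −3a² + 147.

a² − 49

By polynomial division,
  3a⁴ − 36a³ − 42a² + 1764a − 5145 = (−a² + 12a − 35)(−3a² + 147) + (0)
Last nonzero remainder: −3a² + 147. Dividing through by −3 gives the monic gcd a² − 49.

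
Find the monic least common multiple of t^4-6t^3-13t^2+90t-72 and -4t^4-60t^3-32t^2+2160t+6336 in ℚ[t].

t^6+11t^5-49t^4-527t^3+600t^2+4716t-4752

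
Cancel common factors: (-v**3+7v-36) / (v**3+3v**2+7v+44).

Repeated division with remainder:
  -v**3+7v-36 = (-1)(v**3+3v**2+7v+44) + (3v**2+14v+8)
  v**3+3v**2+7v+44 = ((1/3)v-5/9)(3v**2+14v+8) + ((109/9)v+436/9)
  3v**2+14v+8 = ((27/109)v+18/109)((109/9)v+436/9) + (0)
Last nonzero remainder: (109/9)v+436/9. Dividing through by 109/9 gives the monic gcd v+4.
Cancel v+4 from numerator and denominator to get the reduced form.

(-v**2+4v-9)/(v**2-v+11)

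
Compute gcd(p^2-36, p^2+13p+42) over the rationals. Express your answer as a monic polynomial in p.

p+6

Repeated division with remainder:
  p^2-36 = (p^2+13p+42) + (-13p-78)
  p^2+13p+42 = (-(1/13)p-7/13)(-13p-78) + (0)
Last nonzero remainder: -13p-78. Dividing through by -13 gives the monic gcd p+6.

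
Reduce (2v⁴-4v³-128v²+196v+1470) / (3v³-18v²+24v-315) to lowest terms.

Apply the Euclidean algorithm:
  2v⁴-4v³-128v²+196v+1470 = ((2/3)v+8/3)(3v³-18v²+24v-315) + (-96v²+342v+2310)
  3v³-18v²+24v-315 = (-(1/32)v+39/512)(-96v²+342v+2310) + ((17955/256)v-125685/256)
  -96v²+342v+2310 = (-(8192/5985)v-5632/1197)((17955/256)v-125685/256) + (0)
Last nonzero remainder: (17955/256)v-125685/256. Dividing through by 17955/256 gives the monic gcd v-7.
Cancel v-7 from numerator and denominator to get the reduced form.

(2v³+10v²-58v-210)/(3v²+3v+45)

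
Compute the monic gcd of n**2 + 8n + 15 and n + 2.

Euclidean algorithm in ℚ[n]:
  n**2 + 8n + 15 = (n + 6)(n + 2) + (3)
  n + 2 = ((1/3)n + 2/3)(3) + (0)
The last nonzero remainder is the constant 3, so the polynomials are coprime and gcd = 1.

1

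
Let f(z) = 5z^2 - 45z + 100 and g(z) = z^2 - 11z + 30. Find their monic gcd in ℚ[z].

By polynomial division,
  5z^2 - 45z + 100 = (5)(z^2 - 11z + 30) + (10z - 50)
  z^2 - 11z + 30 = ((1/10)z - 3/5)(10z - 50) + (0)
Last nonzero remainder: 10z - 50. Dividing through by 10 gives the monic gcd z - 5.

z - 5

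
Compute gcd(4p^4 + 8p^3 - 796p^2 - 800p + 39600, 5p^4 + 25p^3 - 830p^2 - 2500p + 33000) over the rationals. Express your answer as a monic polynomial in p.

Apply the Euclidean algorithm:
  4p^4 + 8p^3 - 796p^2 - 800p + 39600 = (4/5)(5p^4 + 25p^3 - 830p^2 - 2500p + 33000) + (-12p^3 - 132p^2 + 1200p + 13200)
  5p^4 + 25p^3 - 830p^2 - 2500p + 33000 = (-(5/12)p + 5/2)(-12p^3 - 132p^2 + 1200p + 13200) + (0)
Last nonzero remainder: -12p^3 - 132p^2 + 1200p + 13200. Dividing through by -12 gives the monic gcd p^3 + 11p^2 - 100p - 1100.

p^3 + 11p^2 - 100p - 1100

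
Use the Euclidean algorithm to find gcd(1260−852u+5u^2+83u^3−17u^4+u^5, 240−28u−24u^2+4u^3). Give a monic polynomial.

−15−2u+u^2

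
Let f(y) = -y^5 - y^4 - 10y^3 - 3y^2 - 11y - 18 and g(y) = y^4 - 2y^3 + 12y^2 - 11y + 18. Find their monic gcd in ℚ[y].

y^2 - y + 2

Repeated division with remainder:
  -y^5 - y^4 - 10y^3 - 3y^2 - 11y - 18 = (-y - 3)(y^4 - 2y^3 + 12y^2 - 11y + 18) + (-4y^3 + 22y^2 - 26y + 36)
  y^4 - 2y^3 + 12y^2 - 11y + 18 = (-(1/4)y - 7/8)(-4y^3 + 22y^2 - 26y + 36) + ((99/4)y^2 - (99/4)y + 99/2)
  -4y^3 + 22y^2 - 26y + 36 = (-(16/99)y + 8/11)((99/4)y^2 - (99/4)y + 99/2) + (0)
Last nonzero remainder: (99/4)y^2 - (99/4)y + 99/2. Dividing through by 99/4 gives the monic gcd y^2 - y + 2.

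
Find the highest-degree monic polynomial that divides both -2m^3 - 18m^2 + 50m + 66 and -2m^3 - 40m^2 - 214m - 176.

m^2 + 12m + 11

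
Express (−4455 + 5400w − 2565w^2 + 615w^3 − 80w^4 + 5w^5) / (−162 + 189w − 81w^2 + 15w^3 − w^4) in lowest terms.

(−165 + 35w − 5w^2)/(−6 + w)

Apply the Euclidean algorithm:
  5w^5 − 80w^4 + 615w^3 − 2565w^2 + 5400w − 4455 = (−5w + 5)(−w^4 + 15w^3 − 81w^2 + 189w − 162) + (135w^3 − 1215w^2 + 3645w − 3645)
  −w^4 + 15w^3 − 81w^2 + 189w − 162 = (−(1/135)w + 2/45)(135w^3 − 1215w^2 + 3645w − 3645) + (0)
Last nonzero remainder: 135w^3 − 1215w^2 + 3645w − 3645. Dividing through by 135 gives the monic gcd w^3 − 9w^2 + 27w − 27.
Cancel w^3 − 9w^2 + 27w − 27 from numerator and denominator to get the reduced form.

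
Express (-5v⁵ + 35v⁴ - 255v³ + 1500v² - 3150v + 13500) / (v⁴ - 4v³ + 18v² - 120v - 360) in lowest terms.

(-5v² + 5v - 75)/(v + 2)

Apply the Euclidean algorithm:
  -5v⁵ + 35v⁴ - 255v³ + 1500v² - 3150v + 13500 = (-5v + 15)(v⁴ - 4v³ + 18v² - 120v - 360) + (-105v³ + 630v² - 3150v + 18900)
  v⁴ - 4v³ + 18v² - 120v - 360 = (-(1/105)v - 2/105)(-105v³ + 630v² - 3150v + 18900) + (0)
Last nonzero remainder: -105v³ + 630v² - 3150v + 18900. Dividing through by -105 gives the monic gcd v³ - 6v² + 30v - 180.
Cancel v³ - 6v² + 30v - 180 from numerator and denominator to get the reduced form.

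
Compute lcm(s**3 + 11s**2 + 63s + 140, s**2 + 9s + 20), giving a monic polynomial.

By polynomial division,
  s**3 + 11s**2 + 63s + 140 = (s + 2)(s**2 + 9s + 20) + (25s + 100)
  s**2 + 9s + 20 = ((1/25)s + 1/5)(25s + 100) + (0)
Last nonzero remainder: 25s + 100. Dividing through by 25 gives the monic gcd s + 4.
Then lcm(f, g) = f·g / gcd(f, g); expanding and making the result monic gives the answer.

s**4 + 16s**3 + 118s**2 + 455s + 700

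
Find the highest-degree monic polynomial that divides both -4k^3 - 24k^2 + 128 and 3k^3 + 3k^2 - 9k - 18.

Apply the Euclidean algorithm:
  -4k^3 - 24k^2 + 128 = (-4/3)(3k^3 + 3k^2 - 9k - 18) + (-20k^2 - 12k + 104)
  3k^3 + 3k^2 - 9k - 18 = (-(3/20)k - 3/50)(-20k^2 - 12k + 104) + ((147/25)k - 294/25)
  -20k^2 - 12k + 104 = (-(500/147)k - 1300/147)((147/25)k - 294/25) + (0)
Last nonzero remainder: (147/25)k - 294/25. Dividing through by 147/25 gives the monic gcd k - 2.

k - 2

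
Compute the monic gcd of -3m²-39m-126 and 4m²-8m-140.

1

By polynomial division,
  -3m²-39m-126 = (-3/4)(4m²-8m-140) + (-45m-231)
  4m²-8m-140 = (-(4/45)m+428/675)(-45m-231) + (1456/225)
  -45m-231 = (-(10125/1456)m-7425/208)(1456/225) + (0)
The last nonzero remainder is the constant 1456/225, so the polynomials are coprime and gcd = 1.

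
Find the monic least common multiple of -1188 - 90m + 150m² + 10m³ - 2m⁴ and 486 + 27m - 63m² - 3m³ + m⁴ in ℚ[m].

-5346 + 189m + 720m² - 30m³ - 14m⁴ + m⁵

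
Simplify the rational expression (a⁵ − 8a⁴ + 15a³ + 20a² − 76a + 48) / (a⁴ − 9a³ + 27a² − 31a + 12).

Apply the Euclidean algorithm:
  a⁵ − 8a⁴ + 15a³ + 20a² − 76a + 48 = (a + 1)(a⁴ − 9a³ + 27a² − 31a + 12) + (−3a³ + 24a² − 57a + 36)
  a⁴ − 9a³ + 27a² − 31a + 12 = (−(1/3)a + 1/3)(−3a³ + 24a² − 57a + 36) + (0)
Last nonzero remainder: −3a³ + 24a² − 57a + 36. Dividing through by −3 gives the monic gcd a³ − 8a² + 19a − 12.
Cancel a³ − 8a² + 19a − 12 from numerator and denominator to get the reduced form.

(a² − 4)/(a − 1)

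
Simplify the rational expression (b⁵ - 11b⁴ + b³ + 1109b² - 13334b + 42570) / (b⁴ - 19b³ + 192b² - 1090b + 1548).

(b² + 6b - 55)/(b - 2)

Repeated division with remainder:
  b⁵ - 11b⁴ + b³ + 1109b² - 13334b + 42570 = (b + 8)(b⁴ - 19b³ + 192b² - 1090b + 1548) + (-39b³ + 663b² - 6162b + 30186)
  b⁴ - 19b³ + 192b² - 1090b + 1548 = (-(1/39)b + 2/39)(-39b³ + 663b² - 6162b + 30186) + (0)
Last nonzero remainder: -39b³ + 663b² - 6162b + 30186. Dividing through by -39 gives the monic gcd b³ - 17b² + 158b - 774.
Cancel b³ - 17b² + 158b - 774 from numerator and denominator to get the reduced form.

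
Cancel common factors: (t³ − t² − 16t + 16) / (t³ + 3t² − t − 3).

(t² − 16)/(t² + 4t + 3)

Repeated division with remainder:
  t³ − t² − 16t + 16 = (t³ + 3t² − t − 3) + (−4t² − 15t + 19)
  t³ + 3t² − t − 3 = (−(1/4)t + 3/16)(−4t² − 15t + 19) + ((105/16)t − 105/16)
  −4t² − 15t + 19 = (−(64/105)t − 304/105)((105/16)t − 105/16) + (0)
Last nonzero remainder: (105/16)t − 105/16. Dividing through by 105/16 gives the monic gcd t − 1.
Cancel t − 1 from numerator and denominator to get the reduced form.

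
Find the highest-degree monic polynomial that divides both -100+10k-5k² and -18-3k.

Euclidean algorithm in ℚ[k]:
  -5k²+10k-100 = ((5/3)k-40/3)(-3k-18) + (-340)
  -3k-18 = ((3/340)k+9/170)(-340) + (0)
The last nonzero remainder is the constant -340, so the polynomials are coprime and gcd = 1.

1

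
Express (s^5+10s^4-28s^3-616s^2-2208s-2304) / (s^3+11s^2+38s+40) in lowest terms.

(s^3+4s^2-60s-288)/(s+5)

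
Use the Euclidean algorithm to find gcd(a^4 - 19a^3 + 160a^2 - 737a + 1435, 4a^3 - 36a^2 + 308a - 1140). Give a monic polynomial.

a - 5

Repeated division with remainder:
  a^4 - 19a^3 + 160a^2 - 737a + 1435 = ((1/4)a - 5/2)(4a^3 - 36a^2 + 308a - 1140) + (-7a^2 + 318a - 1415)
  4a^3 - 36a^2 + 308a - 1140 = (-(4/7)a - 1020/49)(-7a^2 + 318a - 1415) + ((299832/49)a - 1499160/49)
  -7a^2 + 318a - 1415 = (-(343/299832)a + 13867/299832)((299832/49)a - 1499160/49) + (0)
Last nonzero remainder: (299832/49)a - 1499160/49. Dividing through by 299832/49 gives the monic gcd a - 5.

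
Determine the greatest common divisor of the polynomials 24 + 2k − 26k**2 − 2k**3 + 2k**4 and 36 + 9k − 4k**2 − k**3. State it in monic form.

By polynomial division,
  2k**4 − 2k**3 − 26k**2 + 2k + 24 = (−2k + 10)(−k**3 − 4k**2 + 9k + 36) + (32k**2 − 16k − 336)
  −k**3 − 4k**2 + 9k + 36 = (−(1/32)k − 9/64)(32k**2 − 16k − 336) + (−(15/4)k − 45/4)
  32k**2 − 16k − 336 = (−(128/15)k + 448/15)(−(15/4)k − 45/4) + (0)
Last nonzero remainder: −(15/4)k − 45/4. Dividing through by −15/4 gives the monic gcd k + 3.

3 + k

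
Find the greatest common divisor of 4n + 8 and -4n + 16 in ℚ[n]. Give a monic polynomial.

Repeated division with remainder:
  4n + 8 = (-1)(-4n + 16) + (24)
  -4n + 16 = (-(1/6)n + 2/3)(24) + (0)
The last nonzero remainder is the constant 24, so the polynomials are coprime and gcd = 1.

1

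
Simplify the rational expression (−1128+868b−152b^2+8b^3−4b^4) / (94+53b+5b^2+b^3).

(−24+20b−4b^2)/(2+b)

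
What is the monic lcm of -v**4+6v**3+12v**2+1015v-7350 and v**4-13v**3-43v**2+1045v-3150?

v**6-2v**5-81v**4-793v**3+3830v**2+75075v-330750

By polynomial division,
  -v**4+6v**3+12v**2+1015v-7350 = (-1)(v**4-13v**3-43v**2+1045v-3150) + (-7v**3-31v**2+2060v-10500)
  v**4-13v**3-43v**2+1045v-3150 = (-(1/7)v+122/49)(-7v**3-31v**2+2060v-10500) + ((16095/49)v**2-(273615/49)v+160950/7)
  -7v**3-31v**2+2060v-10500 = (-(343/16095)v-490/1073)((16095/49)v**2-(273615/49)v+160950/7) + (0)
Last nonzero remainder: (16095/49)v**2-(273615/49)v+160950/7. Dividing through by 16095/49 gives the monic gcd v**2-17v+70.
Then lcm(f, g) = f·g / gcd(f, g); expanding and making the result monic gives the answer.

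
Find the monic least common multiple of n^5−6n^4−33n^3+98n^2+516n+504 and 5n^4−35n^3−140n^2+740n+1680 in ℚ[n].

Apply the Euclidean algorithm:
  n^5−6n^4−33n^3+98n^2+516n+504 = ((1/5)n+1/5)(5n^4−35n^3−140n^2+740n+1680) + (2n^3−22n^2+32n+168)
  5n^4−35n^3−140n^2+740n+1680 = ((5/2)n+10)(2n^3−22n^2+32n+168) + (0)
Last nonzero remainder: 2n^3−22n^2+32n+168. Dividing through by 2 gives the monic gcd n^3−11n^2+16n+84.
Then lcm(f, g) = f·g / gcd(f, g); expanding and making the result monic gives the answer.

n^6−2n^5−57n^4−34n^3+908n^2+2568n+2016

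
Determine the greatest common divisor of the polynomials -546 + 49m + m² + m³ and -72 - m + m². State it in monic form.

By polynomial division,
  m³ + m² + 49m - 546 = (m + 2)(m² - m - 72) + (123m - 402)
  m² - m - 72 = ((1/123)m + 31/1681)(123m - 402) + (-108570/1681)
  123m - 402 = (-(68921/36190)m + 112627/18095)(-108570/1681) + (0)
The last nonzero remainder is the constant -108570/1681, so the polynomials are coprime and gcd = 1.

1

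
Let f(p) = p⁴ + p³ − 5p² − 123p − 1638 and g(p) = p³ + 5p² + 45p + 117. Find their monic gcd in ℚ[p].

p² + 2p + 39

Euclidean algorithm in ℚ[p]:
  p⁴ + p³ − 5p² − 123p − 1638 = (p − 4)(p³ + 5p² + 45p + 117) + (−30p² − 60p − 1170)
  p³ + 5p² + 45p + 117 = (−(1/30)p − 1/10)(−30p² − 60p − 1170) + (0)
Last nonzero remainder: −30p² − 60p − 1170. Dividing through by −30 gives the monic gcd p² + 2p + 39.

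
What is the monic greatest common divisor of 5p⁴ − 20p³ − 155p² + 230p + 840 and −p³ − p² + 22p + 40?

p² + 6p + 8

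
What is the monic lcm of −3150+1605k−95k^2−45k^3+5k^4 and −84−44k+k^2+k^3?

−1260+12k+283k^2−37k^3−7k^4+k^5

By polynomial division,
  5k^4−45k^3−95k^2+1605k−3150 = (5k−50)(k^3+k^2−44k−84) + (175k^2−175k−7350)
  k^3+k^2−44k−84 = ((1/175)k+2/175)(175k^2−175k−7350) + (0)
Last nonzero remainder: 175k^2−175k−7350. Dividing through by 175 gives the monic gcd k^2−k−42.
Then lcm(f, g) = f·g / gcd(f, g); expanding and making the result monic gives the answer.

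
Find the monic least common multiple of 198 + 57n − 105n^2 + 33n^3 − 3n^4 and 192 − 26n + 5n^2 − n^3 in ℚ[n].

−2112 − 674n + 1035n^2 − 336n^3 + 56n^4 − 10n^5 + n^6

Apply the Euclidean algorithm:
  −3n^4 + 33n^3 − 105n^2 + 57n + 198 = (3n − 18)(−n^3 + 5n^2 − 26n + 192) + (63n^2 − 987n + 3654)
  −n^3 + 5n^2 − 26n + 192 = (−(1/63)n − 32/189)(63n^2 − 987n + 3654) + (−(1216/9)n + 2432/3)
  63n^2 − 987n + 3654 = (−(567/1216)n + 5481/1216)(−(1216/9)n + 2432/3) + (0)
Last nonzero remainder: −(1216/9)n + 2432/3. Dividing through by −1216/9 gives the monic gcd n − 6.
Then lcm(f, g) = f·g / gcd(f, g); expanding and making the result monic gives the answer.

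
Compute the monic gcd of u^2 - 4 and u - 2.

u - 2

By polynomial division,
  u^2 - 4 = (u + 2)(u - 2) + (0)
The last nonzero remainder u - 2 is already monic.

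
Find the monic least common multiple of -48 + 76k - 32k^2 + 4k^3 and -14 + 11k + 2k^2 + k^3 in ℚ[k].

Repeated division with remainder:
  4k^3 - 32k^2 + 76k - 48 = (4)(k^3 + 2k^2 + 11k - 14) + (-40k^2 + 32k + 8)
  k^3 + 2k^2 + 11k - 14 = (-(1/40)k - 7/100)(-40k^2 + 32k + 8) + ((336/25)k - 336/25)
  -40k^2 + 32k + 8 = (-(125/42)k - 25/42)((336/25)k - 336/25) + (0)
Last nonzero remainder: (336/25)k - 336/25. Dividing through by 336/25 gives the monic gcd k - 1.
Then lcm(f, g) = f·g / gcd(f, g); expanding and making the result monic gives the answer.

-168 + 230k - 67k^2 + 9k^3 - 5k^4 + k^5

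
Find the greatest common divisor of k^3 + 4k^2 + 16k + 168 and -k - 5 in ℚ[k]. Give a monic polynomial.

Repeated division with remainder:
  k^3 + 4k^2 + 16k + 168 = (-k^2 + k - 21)(-k - 5) + (63)
  -k - 5 = (-(1/63)k - 5/63)(63) + (0)
The last nonzero remainder is the constant 63, so the polynomials are coprime and gcd = 1.

1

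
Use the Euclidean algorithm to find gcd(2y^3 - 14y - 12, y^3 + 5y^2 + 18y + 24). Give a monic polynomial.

y + 2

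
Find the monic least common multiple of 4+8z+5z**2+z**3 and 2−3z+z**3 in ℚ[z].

By polynomial division,
  z**3+5z**2+8z+4 = (z**3−3z+2) + (5z**2+11z+2)
  z**3−3z+2 = ((1/5)z−11/25)(5z**2+11z+2) + ((36/25)z+72/25)
  5z**2+11z+2 = ((125/36)z+25/36)((36/25)z+72/25) + (0)
Last nonzero remainder: (36/25)z+72/25. Dividing through by 36/25 gives the monic gcd z+2.
Then lcm(f, g) = f·g / gcd(f, g); expanding and making the result monic gives the answer.

4−7z**2−z**3+3z**4+z**5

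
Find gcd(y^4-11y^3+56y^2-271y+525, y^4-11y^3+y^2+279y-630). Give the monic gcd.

Apply the Euclidean algorithm:
  y^4-11y^3+56y^2-271y+525 = (y^4-11y^3+y^2+279y-630) + (55y^2-550y+1155)
  y^4-11y^3+y^2+279y-630 = ((1/55)y^2-(1/55)y-6/11)(55y^2-550y+1155) + (0)
Last nonzero remainder: 55y^2-550y+1155. Dividing through by 55 gives the monic gcd y^2-10y+21.

y^2-10y+21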